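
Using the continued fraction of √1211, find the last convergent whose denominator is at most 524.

12145/349

√1211 = [34; 1, 3, 1, 68, …] (period length 4).
Convergents:
  p_0/q_0 = 34/1
  p_1/q_1 = 35/1
  p_2/q_2 = 139/4
  p_3/q_3 = 174/5
  p_4/q_4 = 11971/344
  p_5/q_5 = 12145/349
  p_6/q_6 = 48406/1391
q_5 = 349 ≤ 524 < 1391 = q_6, so the answer is 12145/349.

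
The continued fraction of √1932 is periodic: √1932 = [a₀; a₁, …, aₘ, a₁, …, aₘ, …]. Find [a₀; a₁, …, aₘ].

[43; 1, 20, 1, 86]

a₀ = ⌊√1932⌋ = 43.
With m₀=0, d₀=1 and mₖ₊₁ = dₖaₖ − mₖ, dₖ₊₁ = (n − mₖ₊₁²)/dₖ, aₖ₊₁ = ⌊(a₀+mₖ₊₁)/dₖ₊₁⌋:
  k=1: m=43, d=83, a=1
  k=2: m=40, d=4, a=20
  k=3: m=40, d=83, a=1
  k=4: m=43, d=1, a=86
d=1 and a=2a₀=86 at k=4, so the next step gives (m, d) = (43, 83) again — its k=1 value — and the period has length 4.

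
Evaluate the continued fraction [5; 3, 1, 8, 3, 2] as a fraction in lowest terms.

1330/253

Using pₖ = aₖpₖ₋₁ + pₖ₋₂ and qₖ = aₖqₖ₋₁ + qₖ₋₂:
  k=0: a=5, p=5, q=1
  k=1: a=3, p=16, q=3
  k=2: a=1, p=21, q=4
  k=3: a=8, p=184, q=35
  k=4: a=3, p=573, q=109
  k=5: a=2, p=1330, q=253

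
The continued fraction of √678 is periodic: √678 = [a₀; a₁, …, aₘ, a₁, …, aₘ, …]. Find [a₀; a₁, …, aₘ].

[26; 26, 52]

a₀ = ⌊√678⌋ = 26.
With m₀=0, d₀=1 and mₖ₊₁ = dₖaₖ − mₖ, dₖ₊₁ = (n − mₖ₊₁²)/dₖ, aₖ₊₁ = ⌊(a₀+mₖ₊₁)/dₖ₊₁⌋:
  k=1: m=26, d=2, a=26
  k=2: m=26, d=1, a=52
d=1 and a=2a₀=52 at k=2, so the next step gives (m, d) = (26, 2) again — its k=1 value — and the period has length 2.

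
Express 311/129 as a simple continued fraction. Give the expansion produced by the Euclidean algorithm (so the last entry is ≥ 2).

311 = 2·129 + 53
129 = 2·53 + 23
53 = 2·23 + 7
23 = 3·7 + 2
7 = 3·2 + 1
2 = 2·1 + 0  (stop)
So 311/129 = [2; 2, 2, 3, 3, 2].

[2; 2, 2, 3, 3, 2]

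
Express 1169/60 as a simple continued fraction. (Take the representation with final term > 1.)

[19; 2, 14, 2]

1169 = 19×60 + 29
60 = 2×29 + 2
29 = 14×2 + 1
2 = 2×1 + 0  (stop)
So 1169/60 = [19; 2, 14, 2].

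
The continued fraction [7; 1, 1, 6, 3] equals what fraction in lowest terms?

309/41

Using pₖ = aₖpₖ₋₁ + pₖ₋₂ and qₖ = aₖqₖ₋₁ + qₖ₋₂:
  k=0: a=7, p=7, q=1
  k=1: a=1, p=8, q=1
  k=2: a=1, p=15, q=2
  k=3: a=6, p=98, q=13
  k=4: a=3, p=309, q=41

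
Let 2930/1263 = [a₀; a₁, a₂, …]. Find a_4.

11

2930 = 2·1263 + 404   →  a_0 = 2
1263 = 3·404 + 51   →  a_1 = 3
404 = 7·51 + 47   →  a_2 = 7
51 = 1·47 + 4   →  a_3 = 1
47 = 11·4 + 3   →  a_4 = 11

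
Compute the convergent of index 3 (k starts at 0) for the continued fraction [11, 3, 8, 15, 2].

Using pₖ = aₖpₖ₋₁ + pₖ₋₂, qₖ = aₖqₖ₋₁ + qₖ₋₂ (with p₋₁=1, p₋₂=0, q₋₁=0, q₋₂=1):
  k=0: a=11, p=11, q=1
  k=1: a=3, p=34, q=3
  k=2: a=8, p=283, q=25
  k=3: a=15, p=4279, q=378

4279/378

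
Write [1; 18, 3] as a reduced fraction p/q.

Fold from the inside: start with 3/1.
  18 + 1/3 = 55/3
  1 + 3/55 = 58/55

58/55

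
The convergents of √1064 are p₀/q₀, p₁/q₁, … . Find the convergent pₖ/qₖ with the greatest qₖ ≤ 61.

√1064 = [32; 1, 1, 1, 1, 1, 1, 1, 64, …] (period length 8).
Convergents:
  p_0/q_0 = 32/1
  p_1/q_1 = 33/1
  p_2/q_2 = 65/2
  p_3/q_3 = 98/3
  p_4/q_4 = 163/5
  p_5/q_5 = 261/8
  p_6/q_6 = 424/13
  p_7/q_7 = 685/21
  p_8/q_8 = 44264/1357
q_7 = 21 ≤ 61 < 1357 = q_8, so the answer is 685/21.

685/21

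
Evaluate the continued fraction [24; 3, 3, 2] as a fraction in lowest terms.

Fold from the inside: start with 2/1.
  3 + 1/2 = 7/2
  3 + 2/7 = 23/7
  24 + 7/23 = 559/23

559/23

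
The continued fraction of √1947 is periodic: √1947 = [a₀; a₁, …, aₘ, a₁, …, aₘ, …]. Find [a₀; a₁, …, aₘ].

a₀ = ⌊√1947⌋ = 44.
With m₀=0, d₀=1 and mₖ₊₁ = dₖaₖ − mₖ, dₖ₊₁ = (n − mₖ₊₁²)/dₖ, aₖ₊₁ = ⌊(a₀+mₖ₊₁)/dₖ₊₁⌋:
  k=1: m=44, d=11, a=8
  k=2: m=44, d=1, a=88
d=1 and a=2a₀=88 at k=2, so the next step gives (m, d) = (44, 11) again — its k=1 value — and the period has length 2.

[44; 8, 88]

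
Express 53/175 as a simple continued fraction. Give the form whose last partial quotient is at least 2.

53 = 0×175 + 53
175 = 3×53 + 16
53 = 3×16 + 5
16 = 3×5 + 1
5 = 5×1 + 0  (stop)
So 53/175 = [0; 3, 3, 3, 5].

[0; 3, 3, 3, 5]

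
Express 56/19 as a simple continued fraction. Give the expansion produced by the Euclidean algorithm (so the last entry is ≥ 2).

[2; 1, 18]

56 = 2×19 + 18
19 = 1×18 + 1
18 = 18×1 + 0  (stop)
So 56/19 = [2; 1, 18].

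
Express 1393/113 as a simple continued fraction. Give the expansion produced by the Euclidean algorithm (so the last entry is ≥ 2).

1393 = 12×113 + 37
113 = 3×37 + 2
37 = 18×2 + 1
2 = 2×1 + 0  (stop)
So 1393/113 = [12; 3, 18, 2].

[12; 3, 18, 2]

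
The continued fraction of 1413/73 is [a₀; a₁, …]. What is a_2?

1413 = 19·73 + 26   →  a_0 = 19
73 = 2·26 + 21   →  a_1 = 2
26 = 1·21 + 5   →  a_2 = 1

1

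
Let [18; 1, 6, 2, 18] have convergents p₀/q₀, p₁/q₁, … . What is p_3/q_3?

283/15

Using pₖ = aₖpₖ₋₁ + pₖ₋₂, qₖ = aₖqₖ₋₁ + qₖ₋₂ (with p₋₁=1, p₋₂=0, q₋₁=0, q₋₂=1):
  k=0: a=18, p=18, q=1
  k=1: a=1, p=19, q=1
  k=2: a=6, p=132, q=7
  k=3: a=2, p=283, q=15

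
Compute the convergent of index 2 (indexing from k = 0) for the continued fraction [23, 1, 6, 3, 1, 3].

Using pₖ = aₖpₖ₋₁ + pₖ₋₂, qₖ = aₖqₖ₋₁ + qₖ₋₂ (with p₋₁=1, p₋₂=0, q₋₁=0, q₋₂=1):
  k=0: a=23, p=23, q=1
  k=1: a=1, p=24, q=1
  k=2: a=6, p=167, q=7

167/7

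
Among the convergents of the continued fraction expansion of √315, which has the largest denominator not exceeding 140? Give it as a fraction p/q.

2467/139

√315 = [17; 1, 2, 1, 34, …] (period length 4).
Convergents:
  p_0/q_0 = 17/1
  p_1/q_1 = 18/1
  p_2/q_2 = 53/3
  p_3/q_3 = 71/4
  p_4/q_4 = 2467/139
  p_5/q_5 = 2538/143
q_4 = 139 ≤ 140 < 143 = q_5, so the answer is 2467/139.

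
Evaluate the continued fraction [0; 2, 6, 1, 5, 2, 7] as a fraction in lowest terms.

Using pₖ = aₖpₖ₋₁ + pₖ₋₂ and qₖ = aₖqₖ₋₁ + qₖ₋₂:
  k=0: a=0, p=0, q=1
  k=1: a=2, p=1, q=2
  k=2: a=6, p=6, q=13
  k=3: a=1, p=7, q=15
  k=4: a=5, p=41, q=88
  k=5: a=2, p=89, q=191
  k=6: a=7, p=664, q=1425

664/1425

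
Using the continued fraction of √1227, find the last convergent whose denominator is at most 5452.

85855/2451

√1227 = [35; 35, 70, …] (period length 2).
Convergents:
  p_0/q_0 = 35/1
  p_1/q_1 = 1226/35
  p_2/q_2 = 85855/2451
  p_3/q_3 = 3006151/85820
q_2 = 2451 ≤ 5452 < 85820 = q_3, so the answer is 85855/2451.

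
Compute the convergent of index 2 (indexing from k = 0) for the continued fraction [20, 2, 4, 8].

Using pₖ = aₖpₖ₋₁ + pₖ₋₂, qₖ = aₖqₖ₋₁ + qₖ₋₂ (with p₋₁=1, p₋₂=0, q₋₁=0, q₋₂=1):
  k=0: a=20, p=20, q=1
  k=1: a=2, p=41, q=2
  k=2: a=4, p=184, q=9

184/9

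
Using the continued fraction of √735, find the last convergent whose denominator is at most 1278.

√735 = [27; 9, 54, …] (period length 2).
Convergents:
  p_0/q_0 = 27/1
  p_1/q_1 = 244/9
  p_2/q_2 = 13203/487
  p_3/q_3 = 119071/4392
q_2 = 487 ≤ 1278 < 4392 = q_3, so the answer is 13203/487.

13203/487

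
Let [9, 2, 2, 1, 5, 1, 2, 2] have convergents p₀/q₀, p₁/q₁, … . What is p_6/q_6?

Using pₖ = aₖpₖ₋₁ + pₖ₋₂, qₖ = aₖqₖ₋₁ + qₖ₋₂ (with p₋₁=1, p₋₂=0, q₋₁=0, q₋₂=1):
  k=0: a=9, p=9, q=1
  k=1: a=2, p=19, q=2
  k=2: a=2, p=47, q=5
  k=3: a=1, p=66, q=7
  k=4: a=5, p=377, q=40
  k=5: a=1, p=443, q=47
  k=6: a=2, p=1263, q=134

1263/134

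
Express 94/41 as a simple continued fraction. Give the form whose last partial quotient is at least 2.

94 = 2×41 + 12
41 = 3×12 + 5
12 = 2×5 + 2
5 = 2×2 + 1
2 = 2×1 + 0  (stop)
So 94/41 = [2; 3, 2, 2, 2].

[2; 3, 2, 2, 2]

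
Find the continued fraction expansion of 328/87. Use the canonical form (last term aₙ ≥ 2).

[3; 1, 3, 2, 1, 6]

328 = 3*87 + 67
87 = 1*67 + 20
67 = 3*20 + 7
20 = 2*7 + 6
7 = 1*6 + 1
6 = 6*1 + 0  (stop)
So 328/87 = [3; 1, 3, 2, 1, 6].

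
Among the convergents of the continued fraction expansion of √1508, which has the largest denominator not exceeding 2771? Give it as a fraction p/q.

√1508 = [38; 1, 4, 1, 76, …] (period length 4).
Convergents:
  p_0/q_0 = 38/1
  p_1/q_1 = 39/1
  p_2/q_2 = 194/5
  p_3/q_3 = 233/6
  p_4/q_4 = 17902/461
  p_5/q_5 = 18135/467
  p_6/q_6 = 90442/2329
  p_7/q_7 = 108577/2796
q_6 = 2329 ≤ 2771 < 2796 = q_7, so the answer is 90442/2329.

90442/2329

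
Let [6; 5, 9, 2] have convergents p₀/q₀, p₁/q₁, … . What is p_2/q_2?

285/46

Using pₖ = aₖpₖ₋₁ + pₖ₋₂, qₖ = aₖqₖ₋₁ + qₖ₋₂ (with p₋₁=1, p₋₂=0, q₋₁=0, q₋₂=1):
  k=0: a=6, p=6, q=1
  k=1: a=5, p=31, q=5
  k=2: a=9, p=285, q=46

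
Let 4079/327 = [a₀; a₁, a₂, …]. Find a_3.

4079 = 12·327 + 155   →  a_0 = 12
327 = 2·155 + 17   →  a_1 = 2
155 = 9·17 + 2   →  a_2 = 9
17 = 8·2 + 1   →  a_3 = 8

8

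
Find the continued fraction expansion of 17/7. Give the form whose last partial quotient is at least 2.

17 = 2×7 + 3
7 = 2×3 + 1
3 = 3×1 + 0  (stop)
So 17/7 = [2; 2, 3].

[2; 2, 3]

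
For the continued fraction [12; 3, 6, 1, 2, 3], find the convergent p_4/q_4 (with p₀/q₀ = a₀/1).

Using pₖ = aₖpₖ₋₁ + pₖ₋₂, qₖ = aₖqₖ₋₁ + qₖ₋₂ (with p₋₁=1, p₋₂=0, q₋₁=0, q₋₂=1):
  k=0: a=12, p=12, q=1
  k=1: a=3, p=37, q=3
  k=2: a=6, p=234, q=19
  k=3: a=1, p=271, q=22
  k=4: a=2, p=776, q=63

776/63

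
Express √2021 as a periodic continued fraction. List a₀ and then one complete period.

[44; 1, 21, 2, 21, 1, 88]

a₀ = ⌊√2021⌋ = 44.
With m₀=0, d₀=1 and mₖ₊₁ = dₖaₖ − mₖ, dₖ₊₁ = (n − mₖ₊₁²)/dₖ, aₖ₊₁ = ⌊(a₀+mₖ₊₁)/dₖ₊₁⌋:
  k=1: m=44, d=85, a=1
  k=2: m=41, d=4, a=21
  k=3: m=43, d=43, a=2
  k=4: m=43, d=4, a=21
  k=5: m=41, d=85, a=1
  k=6: m=44, d=1, a=88
d=1 and a=2a₀=88 at k=6, so the next step gives (m, d) = (44, 85) again — its k=1 value — and the period has length 6.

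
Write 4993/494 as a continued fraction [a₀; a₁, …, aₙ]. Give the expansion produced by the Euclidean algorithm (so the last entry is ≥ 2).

4993 = 10×494 + 53
494 = 9×53 + 17
53 = 3×17 + 2
17 = 8×2 + 1
2 = 2×1 + 0  (stop)
So 4993/494 = [10; 9, 3, 8, 2].

[10; 9, 3, 8, 2]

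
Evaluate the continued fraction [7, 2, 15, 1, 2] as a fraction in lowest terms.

726/97

Fold from the inside: start with 2/1.
  1 + 1/2 = 3/2
  15 + 2/3 = 47/3
  2 + 3/47 = 97/47
  7 + 47/97 = 726/97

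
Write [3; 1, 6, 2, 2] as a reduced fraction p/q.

Using pₖ = aₖpₖ₋₁ + pₖ₋₂ and qₖ = aₖqₖ₋₁ + qₖ₋₂:
  k=0: a=3, p=3, q=1
  k=1: a=1, p=4, q=1
  k=2: a=6, p=27, q=7
  k=3: a=2, p=58, q=15
  k=4: a=2, p=143, q=37

143/37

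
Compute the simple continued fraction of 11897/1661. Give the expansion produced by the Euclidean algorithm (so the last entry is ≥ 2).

11897 = 7×1661 + 270
1661 = 6×270 + 41
270 = 6×41 + 24
41 = 1×24 + 17
24 = 1×17 + 7
17 = 2×7 + 3
7 = 2×3 + 1
3 = 3×1 + 0  (stop)
So 11897/1661 = [7; 6, 6, 1, 1, 2, 2, 3].

[7; 6, 6, 1, 1, 2, 2, 3]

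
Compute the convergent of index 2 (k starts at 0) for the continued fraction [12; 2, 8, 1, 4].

Using pₖ = aₖpₖ₋₁ + pₖ₋₂, qₖ = aₖqₖ₋₁ + qₖ₋₂ (with p₋₁=1, p₋₂=0, q₋₁=0, q₋₂=1):
  k=0: a=12, p=12, q=1
  k=1: a=2, p=25, q=2
  k=2: a=8, p=212, q=17

212/17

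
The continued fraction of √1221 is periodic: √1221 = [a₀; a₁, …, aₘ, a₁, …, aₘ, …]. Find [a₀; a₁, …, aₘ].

a₀ = ⌊√1221⌋ = 34.

[34; 1, 16, 2, 16, 1, 68]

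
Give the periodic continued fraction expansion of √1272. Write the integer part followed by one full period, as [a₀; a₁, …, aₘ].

a₀ = ⌊√1272⌋ = 35.
With m₀=0, d₀=1 and mₖ₊₁ = dₖaₖ − mₖ, dₖ₊₁ = (n − mₖ₊₁²)/dₖ, aₖ₊₁ = ⌊(a₀+mₖ₊₁)/dₖ₊₁⌋:
  k=1: m=35, d=47, a=1
  k=2: m=12, d=24, a=1
  k=3: m=12, d=47, a=1
  k=4: m=35, d=1, a=70
d=1 and a=2a₀=70 at k=4, so the next step gives (m, d) = (35, 47) again — its k=1 value — and the period has length 4.

[35; 1, 1, 1, 70]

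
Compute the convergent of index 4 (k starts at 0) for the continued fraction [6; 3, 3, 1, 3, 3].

Using pₖ = aₖpₖ₋₁ + pₖ₋₂, qₖ = aₖqₖ₋₁ + qₖ₋₂ (with p₋₁=1, p₋₂=0, q₋₁=0, q₋₂=1):
  k=0: a=6, p=6, q=1
  k=1: a=3, p=19, q=3
  k=2: a=3, p=63, q=10
  k=3: a=1, p=82, q=13
  k=4: a=3, p=309, q=49

309/49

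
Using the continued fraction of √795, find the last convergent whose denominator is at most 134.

√795 = [28; 5, 9, 5, 56, …] (period length 4).
Convergents:
  p_0/q_0 = 28/1
  p_1/q_1 = 141/5
  p_2/q_2 = 1297/46
  p_3/q_3 = 6626/235
q_2 = 46 ≤ 134 < 235 = q_3, so the answer is 1297/46.

1297/46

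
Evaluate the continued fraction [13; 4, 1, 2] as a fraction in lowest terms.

185/14

Fold from the inside: start with 2/1.
  1 + 1/2 = 3/2
  4 + 2/3 = 14/3
  13 + 3/14 = 185/14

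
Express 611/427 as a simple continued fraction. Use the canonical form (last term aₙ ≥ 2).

[1; 2, 3, 8, 2, 3]

611 = 1*427 + 184
427 = 2*184 + 59
184 = 3*59 + 7
59 = 8*7 + 3
7 = 2*3 + 1
3 = 3*1 + 0  (stop)
So 611/427 = [1; 2, 3, 8, 2, 3].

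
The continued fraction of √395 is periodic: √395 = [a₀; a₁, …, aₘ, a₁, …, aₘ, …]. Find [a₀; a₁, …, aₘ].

[19; 1, 6, 1, 38]

a₀ = ⌊√395⌋ = 19.
With m₀=0, d₀=1 and mₖ₊₁ = dₖaₖ − mₖ, dₖ₊₁ = (n − mₖ₊₁²)/dₖ, aₖ₊₁ = ⌊(a₀+mₖ₊₁)/dₖ₊₁⌋:
  k=1: m=19, d=34, a=1
  k=2: m=15, d=5, a=6
  k=3: m=15, d=34, a=1
  k=4: m=19, d=1, a=38
d=1 and a=2a₀=38 at k=4, so the next step gives (m, d) = (19, 34) again — its k=1 value — and the period has length 4.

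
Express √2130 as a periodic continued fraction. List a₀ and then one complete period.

a₀ = ⌊√2130⌋ = 46.

[46; 6, 1, 1, 2, 1, 1, 6, 92]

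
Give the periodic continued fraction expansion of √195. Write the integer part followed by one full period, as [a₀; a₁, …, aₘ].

[13; 1, 26]

a₀ = ⌊√195⌋ = 13.
With m₀=0, d₀=1 and mₖ₊₁ = dₖaₖ − mₖ, dₖ₊₁ = (n − mₖ₊₁²)/dₖ, aₖ₊₁ = ⌊(a₀+mₖ₊₁)/dₖ₊₁⌋:
  k=1: m=13, d=26, a=1
  k=2: m=13, d=1, a=26
d=1 and a=2a₀=26 at k=2, so the next step gives (m, d) = (13, 26) again — its k=1 value — and the period has length 2.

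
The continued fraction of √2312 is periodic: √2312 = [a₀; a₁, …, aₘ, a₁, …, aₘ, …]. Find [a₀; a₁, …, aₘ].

[48; 12, 96]

a₀ = ⌊√2312⌋ = 48.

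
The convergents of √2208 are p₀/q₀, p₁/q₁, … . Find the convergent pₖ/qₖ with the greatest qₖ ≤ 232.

4417/94

√2208 = [46; 1, 92, …] (period length 2).
Convergents:
  p_0/q_0 = 46/1
  p_1/q_1 = 47/1
  p_2/q_2 = 4370/93
  p_3/q_3 = 4417/94
  p_4/q_4 = 410734/8741
q_3 = 94 ≤ 232 < 8741 = q_4, so the answer is 4417/94.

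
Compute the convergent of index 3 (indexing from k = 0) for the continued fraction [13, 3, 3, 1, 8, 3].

Using pₖ = aₖpₖ₋₁ + pₖ₋₂, qₖ = aₖqₖ₋₁ + qₖ₋₂ (with p₋₁=1, p₋₂=0, q₋₁=0, q₋₂=1):
  k=0: a=13, p=13, q=1
  k=1: a=3, p=40, q=3
  k=2: a=3, p=133, q=10
  k=3: a=1, p=173, q=13

173/13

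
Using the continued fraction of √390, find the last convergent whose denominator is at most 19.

79/4

√390 = [19; 1, 2, 1, 38, …] (period length 4).
Convergents:
  p_0/q_0 = 19/1
  p_1/q_1 = 20/1
  p_2/q_2 = 59/3
  p_3/q_3 = 79/4
  p_4/q_4 = 3061/155
q_3 = 4 ≤ 19 < 155 = q_4, so the answer is 79/4.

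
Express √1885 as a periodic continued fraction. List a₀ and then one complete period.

a₀ = ⌊√1885⌋ = 43.
With m₀=0, d₀=1 and mₖ₊₁ = dₖaₖ − mₖ, dₖ₊₁ = (n − mₖ₊₁²)/dₖ, aₖ₊₁ = ⌊(a₀+mₖ₊₁)/dₖ₊₁⌋:
  k=1: m=43, d=36, a=2
  k=2: m=29, d=29, a=2
  k=3: m=29, d=36, a=2
  k=4: m=43, d=1, a=86
d=1 and a=2a₀=86 at k=4, so the next step gives (m, d) = (43, 36) again — its k=1 value — and the period has length 4.

[43; 2, 2, 2, 86]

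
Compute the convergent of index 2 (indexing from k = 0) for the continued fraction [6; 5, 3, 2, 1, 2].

Using pₖ = aₖpₖ₋₁ + pₖ₋₂, qₖ = aₖqₖ₋₁ + qₖ₋₂ (with p₋₁=1, p₋₂=0, q₋₁=0, q₋₂=1):
  k=0: a=6, p=6, q=1
  k=1: a=5, p=31, q=5
  k=2: a=3, p=99, q=16

99/16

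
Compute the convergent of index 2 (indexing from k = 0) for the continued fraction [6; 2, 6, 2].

Using pₖ = aₖpₖ₋₁ + pₖ₋₂, qₖ = aₖqₖ₋₁ + qₖ₋₂ (with p₋₁=1, p₋₂=0, q₋₁=0, q₋₂=1):
  k=0: a=6, p=6, q=1
  k=1: a=2, p=13, q=2
  k=2: a=6, p=84, q=13

84/13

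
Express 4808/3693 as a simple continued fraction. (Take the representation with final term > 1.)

[1; 3, 3, 4, 1, 9, 7]

4808 = 1*3693 + 1115
3693 = 3*1115 + 348
1115 = 3*348 + 71
348 = 4*71 + 64
71 = 1*64 + 7
64 = 9*7 + 1
7 = 7*1 + 0  (stop)
So 4808/3693 = [1; 3, 3, 4, 1, 9, 7].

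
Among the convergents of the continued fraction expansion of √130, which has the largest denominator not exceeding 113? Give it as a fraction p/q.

1277/112

√130 = [11; 2, 2, 22, …] (period length 3).
Convergents:
  p_0/q_0 = 11/1
  p_1/q_1 = 23/2
  p_2/q_2 = 57/5
  p_3/q_3 = 1277/112
  p_4/q_4 = 2611/229
q_3 = 112 ≤ 113 < 229 = q_4, so the answer is 1277/112.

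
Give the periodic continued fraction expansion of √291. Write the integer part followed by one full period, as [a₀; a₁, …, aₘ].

a₀ = ⌊√291⌋ = 17.
With m₀=0, d₀=1 and mₖ₊₁ = dₖaₖ − mₖ, dₖ₊₁ = (n − mₖ₊₁²)/dₖ, aₖ₊₁ = ⌊(a₀+mₖ₊₁)/dₖ₊₁⌋:
  k=1: m=17, d=2, a=17
  k=2: m=17, d=1, a=34
d=1 and a=2a₀=34 at k=2, so the next step gives (m, d) = (17, 2) again — its k=1 value — and the period has length 2.

[17; 17, 34]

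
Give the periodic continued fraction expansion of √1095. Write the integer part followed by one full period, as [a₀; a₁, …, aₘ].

[33; 11, 66]

a₀ = ⌊√1095⌋ = 33.
With m₀=0, d₀=1 and mₖ₊₁ = dₖaₖ − mₖ, dₖ₊₁ = (n − mₖ₊₁²)/dₖ, aₖ₊₁ = ⌊(a₀+mₖ₊₁)/dₖ₊₁⌋:
  k=1: m=33, d=6, a=11
  k=2: m=33, d=1, a=66
d=1 and a=2a₀=66 at k=2, so the next step gives (m, d) = (33, 6) again — its k=1 value — and the period has length 2.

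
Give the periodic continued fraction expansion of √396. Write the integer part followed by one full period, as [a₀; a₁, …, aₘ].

a₀ = ⌊√396⌋ = 19.

[19; 1, 8, 1, 38]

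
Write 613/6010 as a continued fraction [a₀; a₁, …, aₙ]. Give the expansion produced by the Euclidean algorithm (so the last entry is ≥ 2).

[0; 9, 1, 4, 9, 4, 3]

613 = 0×6010 + 613
6010 = 9×613 + 493
613 = 1×493 + 120
493 = 4×120 + 13
120 = 9×13 + 3
13 = 4×3 + 1
3 = 3×1 + 0  (stop)
So 613/6010 = [0; 9, 1, 4, 9, 4, 3].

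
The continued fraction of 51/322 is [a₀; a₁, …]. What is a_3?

51 = 0·322 + 51   →  a_0 = 0
322 = 6·51 + 16   →  a_1 = 6
51 = 3·16 + 3   →  a_2 = 3
16 = 5·3 + 1   →  a_3 = 5

5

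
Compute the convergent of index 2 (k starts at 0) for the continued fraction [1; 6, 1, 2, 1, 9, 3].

8/7

Using pₖ = aₖpₖ₋₁ + pₖ₋₂, qₖ = aₖqₖ₋₁ + qₖ₋₂ (with p₋₁=1, p₋₂=0, q₋₁=0, q₋₂=1):
  k=0: a=1, p=1, q=1
  k=1: a=6, p=7, q=6
  k=2: a=1, p=8, q=7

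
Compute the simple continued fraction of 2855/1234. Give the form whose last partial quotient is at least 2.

2855 = 2·1234 + 387
1234 = 3·387 + 73
387 = 5·73 + 22
73 = 3·22 + 7
22 = 3·7 + 1
7 = 7·1 + 0  (stop)
So 2855/1234 = [2; 3, 5, 3, 3, 7].

[2; 3, 5, 3, 3, 7]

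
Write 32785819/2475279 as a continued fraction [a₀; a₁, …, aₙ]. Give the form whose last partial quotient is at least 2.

[13; 4, 13, 18, 4, 19, 16, 2]

32785819 = 13·2475279 + 607192
2475279 = 4·607192 + 46511
607192 = 13·46511 + 2549
46511 = 18·2549 + 629
2549 = 4·629 + 33
629 = 19·33 + 2
33 = 16·2 + 1
2 = 2·1 + 0  (stop)
So 32785819/2475279 = [13; 4, 13, 18, 4, 19, 16, 2].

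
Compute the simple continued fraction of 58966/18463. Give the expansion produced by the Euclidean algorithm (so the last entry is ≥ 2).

[3; 5, 6, 5, 3, 3, 3, 3]

58966 = 3×18463 + 3577
18463 = 5×3577 + 578
3577 = 6×578 + 109
578 = 5×109 + 33
109 = 3×33 + 10
33 = 3×10 + 3
10 = 3×3 + 1
3 = 3×1 + 0  (stop)
So 58966/18463 = [3; 5, 6, 5, 3, 3, 3, 3].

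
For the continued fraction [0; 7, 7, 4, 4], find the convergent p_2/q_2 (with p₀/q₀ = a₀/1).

7/50

Using pₖ = aₖpₖ₋₁ + pₖ₋₂, qₖ = aₖqₖ₋₁ + qₖ₋₂ (with p₋₁=1, p₋₂=0, q₋₁=0, q₋₂=1):
  k=0: a=0, p=0, q=1
  k=1: a=7, p=1, q=7
  k=2: a=7, p=7, q=50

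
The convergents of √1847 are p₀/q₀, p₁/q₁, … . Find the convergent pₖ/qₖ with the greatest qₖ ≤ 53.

1848/43

√1847 = [42; 1, 41, 1, 84, …] (period length 4).
Convergents:
  p_0/q_0 = 42/1
  p_1/q_1 = 43/1
  p_2/q_2 = 1805/42
  p_3/q_3 = 1848/43
  p_4/q_4 = 157037/3654
q_3 = 43 ≤ 53 < 3654 = q_4, so the answer is 1848/43.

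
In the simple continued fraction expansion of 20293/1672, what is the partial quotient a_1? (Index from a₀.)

20293 = 12·1672 + 229   →  a_0 = 12
1672 = 7·229 + 69   →  a_1 = 7

7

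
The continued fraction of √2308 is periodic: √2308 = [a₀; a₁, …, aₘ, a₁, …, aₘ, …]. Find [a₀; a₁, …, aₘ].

a₀ = ⌊√2308⌋ = 48.

[48; 24, 96]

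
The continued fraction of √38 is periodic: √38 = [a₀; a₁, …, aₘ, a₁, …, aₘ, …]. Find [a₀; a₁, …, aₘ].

a₀ = ⌊√38⌋ = 6.
With m₀=0, d₀=1 and mₖ₊₁ = dₖaₖ − mₖ, dₖ₊₁ = (n − mₖ₊₁²)/dₖ, aₖ₊₁ = ⌊(a₀+mₖ₊₁)/dₖ₊₁⌋:
  k=1: m=6, d=2, a=6
  k=2: m=6, d=1, a=12
d=1 and a=2a₀=12 at k=2, so the next step gives (m, d) = (6, 2) again — its k=1 value — and the period has length 2.

[6; 6, 12]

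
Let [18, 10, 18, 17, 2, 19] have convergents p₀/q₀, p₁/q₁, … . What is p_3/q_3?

Using pₖ = aₖpₖ₋₁ + pₖ₋₂, qₖ = aₖqₖ₋₁ + qₖ₋₂ (with p₋₁=1, p₋₂=0, q₋₁=0, q₋₂=1):
  k=0: a=18, p=18, q=1
  k=1: a=10, p=181, q=10
  k=2: a=18, p=3276, q=181
  k=3: a=17, p=55873, q=3087

55873/3087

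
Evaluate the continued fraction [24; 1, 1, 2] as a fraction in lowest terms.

Using pₖ = aₖpₖ₋₁ + pₖ₋₂ and qₖ = aₖqₖ₋₁ + qₖ₋₂:
  k=0: a=24, p=24, q=1
  k=1: a=1, p=25, q=1
  k=2: a=1, p=49, q=2
  k=3: a=2, p=123, q=5

123/5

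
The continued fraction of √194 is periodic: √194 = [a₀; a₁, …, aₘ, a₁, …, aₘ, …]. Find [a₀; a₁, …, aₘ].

a₀ = ⌊√194⌋ = 13.
With m₀=0, d₀=1 and mₖ₊₁ = dₖaₖ − mₖ, dₖ₊₁ = (n − mₖ₊₁²)/dₖ, aₖ₊₁ = ⌊(a₀+mₖ₊₁)/dₖ₊₁⌋:
  k=1: m=13, d=25, a=1
  k=2: m=12, d=2, a=12
  k=3: m=12, d=25, a=1
  k=4: m=13, d=1, a=26
d=1 and a=2a₀=26 at k=4, so the next step gives (m, d) = (13, 25) again — its k=1 value — and the period has length 4.

[13; 1, 12, 1, 26]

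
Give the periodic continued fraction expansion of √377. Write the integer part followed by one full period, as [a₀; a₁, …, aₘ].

[19; 2, 2, 2, 38]

a₀ = ⌊√377⌋ = 19.
With m₀=0, d₀=1 and mₖ₊₁ = dₖaₖ − mₖ, dₖ₊₁ = (n − mₖ₊₁²)/dₖ, aₖ₊₁ = ⌊(a₀+mₖ₊₁)/dₖ₊₁⌋:
  k=1: m=19, d=16, a=2
  k=2: m=13, d=13, a=2
  k=3: m=13, d=16, a=2
  k=4: m=19, d=1, a=38
d=1 and a=2a₀=38 at k=4, so the next step gives (m, d) = (19, 16) again — its k=1 value — and the period has length 4.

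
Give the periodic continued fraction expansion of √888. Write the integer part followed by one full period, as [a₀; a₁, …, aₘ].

a₀ = ⌊√888⌋ = 29.

[29; 1, 3, 1, 58]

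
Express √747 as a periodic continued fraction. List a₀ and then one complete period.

a₀ = ⌊√747⌋ = 27.
With m₀=0, d₀=1 and mₖ₊₁ = dₖaₖ − mₖ, dₖ₊₁ = (n − mₖ₊₁²)/dₖ, aₖ₊₁ = ⌊(a₀+mₖ₊₁)/dₖ₊₁⌋:
  k=1: m=27, d=18, a=3
  k=2: m=27, d=1, a=54
d=1 and a=2a₀=54 at k=2, so the next step gives (m, d) = (27, 18) again — its k=1 value — and the period has length 2.

[27; 3, 54]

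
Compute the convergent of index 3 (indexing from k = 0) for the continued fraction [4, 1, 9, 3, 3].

Using pₖ = aₖpₖ₋₁ + pₖ₋₂, qₖ = aₖqₖ₋₁ + qₖ₋₂ (with p₋₁=1, p₋₂=0, q₋₁=0, q₋₂=1):
  k=0: a=4, p=4, q=1
  k=1: a=1, p=5, q=1
  k=2: a=9, p=49, q=10
  k=3: a=3, p=152, q=31

152/31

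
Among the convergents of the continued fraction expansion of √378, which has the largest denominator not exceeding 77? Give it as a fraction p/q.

1011/52

√378 = [19; 2, 3, 1, 4, 1, 3, 2, 38, …] (period length 8).
Convergents:
  p_0/q_0 = 19/1
  p_1/q_1 = 39/2
  p_2/q_2 = 136/7
  p_3/q_3 = 175/9
  p_4/q_4 = 836/43
  p_5/q_5 = 1011/52
  p_6/q_6 = 3869/199
q_5 = 52 ≤ 77 < 199 = q_6, so the answer is 1011/52.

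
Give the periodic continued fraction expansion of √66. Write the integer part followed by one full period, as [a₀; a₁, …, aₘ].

[8; 8, 16]

a₀ = ⌊√66⌋ = 8.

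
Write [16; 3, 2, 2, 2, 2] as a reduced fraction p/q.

Using pₖ = aₖpₖ₋₁ + pₖ₋₂ and qₖ = aₖqₖ₋₁ + qₖ₋₂:
  k=0: a=16, p=16, q=1
  k=1: a=3, p=49, q=3
  k=2: a=2, p=114, q=7
  k=3: a=2, p=277, q=17
  k=4: a=2, p=668, q=41
  k=5: a=2, p=1613, q=99

1613/99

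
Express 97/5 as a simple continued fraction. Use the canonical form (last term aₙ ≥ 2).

97 = 19*5 + 2
5 = 2*2 + 1
2 = 2*1 + 0  (stop)
So 97/5 = [19; 2, 2].

[19; 2, 2]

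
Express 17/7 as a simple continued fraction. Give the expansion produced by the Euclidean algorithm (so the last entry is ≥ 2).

[2; 2, 3]

17 = 2×7 + 3
7 = 2×3 + 1
3 = 3×1 + 0  (stop)
So 17/7 = [2; 2, 3].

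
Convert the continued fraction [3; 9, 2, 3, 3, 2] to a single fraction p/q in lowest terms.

1553/500

Using pₖ = aₖpₖ₋₁ + pₖ₋₂ and qₖ = aₖqₖ₋₁ + qₖ₋₂:
  k=0: a=3, p=3, q=1
  k=1: a=9, p=28, q=9
  k=2: a=2, p=59, q=19
  k=3: a=3, p=205, q=66
  k=4: a=3, p=674, q=217
  k=5: a=2, p=1553, q=500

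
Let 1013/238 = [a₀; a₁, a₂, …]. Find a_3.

1013 = 4·238 + 61   →  a_0 = 4
238 = 3·61 + 55   →  a_1 = 3
61 = 1·55 + 6   →  a_2 = 1
55 = 9·6 + 1   →  a_3 = 9

9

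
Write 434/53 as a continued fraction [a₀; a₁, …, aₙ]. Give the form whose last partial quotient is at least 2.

434 = 8×53 + 10
53 = 5×10 + 3
10 = 3×3 + 1
3 = 3×1 + 0  (stop)
So 434/53 = [8; 5, 3, 3].

[8; 5, 3, 3]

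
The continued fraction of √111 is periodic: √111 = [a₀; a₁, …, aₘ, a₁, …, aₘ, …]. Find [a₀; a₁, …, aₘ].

a₀ = ⌊√111⌋ = 10.
With m₀=0, d₀=1 and mₖ₊₁ = dₖaₖ − mₖ, dₖ₊₁ = (n − mₖ₊₁²)/dₖ, aₖ₊₁ = ⌊(a₀+mₖ₊₁)/dₖ₊₁⌋:
  k=1: m=10, d=11, a=1
  k=2: m=1, d=10, a=1
  k=3: m=9, d=3, a=6
  k=4: m=9, d=10, a=1
  k=5: m=1, d=11, a=1
  k=6: m=10, d=1, a=20
d=1 and a=2a₀=20 at k=6, so the next step gives (m, d) = (10, 11) again — its k=1 value — and the period has length 6.

[10; 1, 1, 6, 1, 1, 20]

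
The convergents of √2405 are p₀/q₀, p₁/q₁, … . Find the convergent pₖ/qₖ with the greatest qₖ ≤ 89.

√2405 = [49; 24, 1, 1, 24, 98, …] (period length 5).
Convergents:
  p_0/q_0 = 49/1
  p_1/q_1 = 1177/24
  p_2/q_2 = 1226/25
  p_3/q_3 = 2403/49
  p_4/q_4 = 58898/1201
q_3 = 49 ≤ 89 < 1201 = q_4, so the answer is 2403/49.

2403/49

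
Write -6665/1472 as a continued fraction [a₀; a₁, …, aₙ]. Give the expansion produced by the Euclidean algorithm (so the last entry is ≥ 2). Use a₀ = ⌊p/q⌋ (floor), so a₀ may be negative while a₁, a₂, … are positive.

-6665 = -5·1472 + 695
1472 = 2·695 + 82
695 = 8·82 + 39
82 = 2·39 + 4
39 = 9·4 + 3
4 = 1·3 + 1
3 = 3·1 + 0  (stop)
So -6665/1472 = [-5; 2, 8, 2, 9, 1, 3].

[-5; 2, 8, 2, 9, 1, 3]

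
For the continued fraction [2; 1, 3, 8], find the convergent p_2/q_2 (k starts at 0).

11/4

Using pₖ = aₖpₖ₋₁ + pₖ₋₂, qₖ = aₖqₖ₋₁ + qₖ₋₂ (with p₋₁=1, p₋₂=0, q₋₁=0, q₋₂=1):
  k=0: a=2, p=2, q=1
  k=1: a=1, p=3, q=1
  k=2: a=3, p=11, q=4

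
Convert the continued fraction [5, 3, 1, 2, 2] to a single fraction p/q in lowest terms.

Fold from the inside: start with 2/1.
  2 + 1/2 = 5/2
  1 + 2/5 = 7/5
  3 + 5/7 = 26/7
  5 + 7/26 = 137/26

137/26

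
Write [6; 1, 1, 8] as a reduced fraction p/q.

111/17

Fold from the inside: start with 8/1.
  1 + 1/8 = 9/8
  1 + 8/9 = 17/9
  6 + 9/17 = 111/17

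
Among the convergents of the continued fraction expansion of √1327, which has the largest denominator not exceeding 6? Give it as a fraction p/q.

√1327 = [36; 2, 2, 1, 35, 1, 2, 2, 72, …] (period length 8).
Convergents:
  p_0/q_0 = 36/1
  p_1/q_1 = 73/2
  p_2/q_2 = 182/5
  p_3/q_3 = 255/7
q_2 = 5 ≤ 6 < 7 = q_3, so the answer is 182/5.

182/5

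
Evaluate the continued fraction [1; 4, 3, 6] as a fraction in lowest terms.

101/82

Using pₖ = aₖpₖ₋₁ + pₖ₋₂ and qₖ = aₖqₖ₋₁ + qₖ₋₂:
  k=0: a=1, p=1, q=1
  k=1: a=4, p=5, q=4
  k=2: a=3, p=16, q=13
  k=3: a=6, p=101, q=82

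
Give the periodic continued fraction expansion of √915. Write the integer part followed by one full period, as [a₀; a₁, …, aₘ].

a₀ = ⌊√915⌋ = 30.
With m₀=0, d₀=1 and mₖ₊₁ = dₖaₖ − mₖ, dₖ₊₁ = (n − mₖ₊₁²)/dₖ, aₖ₊₁ = ⌊(a₀+mₖ₊₁)/dₖ₊₁⌋:
  k=1: m=30, d=15, a=4
  k=2: m=30, d=1, a=60
d=1 and a=2a₀=60 at k=2, so the next step gives (m, d) = (30, 15) again — its k=1 value — and the period has length 2.

[30; 4, 60]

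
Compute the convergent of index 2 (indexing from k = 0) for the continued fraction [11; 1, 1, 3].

Using pₖ = aₖpₖ₋₁ + pₖ₋₂, qₖ = aₖqₖ₋₁ + qₖ₋₂ (with p₋₁=1, p₋₂=0, q₋₁=0, q₋₂=1):
  k=0: a=11, p=11, q=1
  k=1: a=1, p=12, q=1
  k=2: a=1, p=23, q=2

23/2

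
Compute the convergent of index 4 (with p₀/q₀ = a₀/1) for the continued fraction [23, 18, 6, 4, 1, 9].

12980/563

Using pₖ = aₖpₖ₋₁ + pₖ₋₂, qₖ = aₖqₖ₋₁ + qₖ₋₂ (with p₋₁=1, p₋₂=0, q₋₁=0, q₋₂=1):
  k=0: a=23, p=23, q=1
  k=1: a=18, p=415, q=18
  k=2: a=6, p=2513, q=109
  k=3: a=4, p=10467, q=454
  k=4: a=1, p=12980, q=563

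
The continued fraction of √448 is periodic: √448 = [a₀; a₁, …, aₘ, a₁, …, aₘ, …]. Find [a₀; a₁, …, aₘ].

a₀ = ⌊√448⌋ = 21.
With m₀=0, d₀=1 and mₖ₊₁ = dₖaₖ − mₖ, dₖ₊₁ = (n − mₖ₊₁²)/dₖ, aₖ₊₁ = ⌊(a₀+mₖ₊₁)/dₖ₊₁⌋:
  k=1: m=21, d=7, a=6
  k=2: m=21, d=1, a=42
d=1 and a=2a₀=42 at k=2, so the next step gives (m, d) = (21, 7) again — its k=1 value — and the period has length 2.

[21; 6, 42]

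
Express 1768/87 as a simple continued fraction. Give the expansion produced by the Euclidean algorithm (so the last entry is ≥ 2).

1768 = 20*87 + 28
87 = 3*28 + 3
28 = 9*3 + 1
3 = 3*1 + 0  (stop)
So 1768/87 = [20; 3, 9, 3].

[20; 3, 9, 3]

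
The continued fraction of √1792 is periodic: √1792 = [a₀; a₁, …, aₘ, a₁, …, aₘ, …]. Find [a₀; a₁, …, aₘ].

a₀ = ⌊√1792⌋ = 42.
With m₀=0, d₀=1 and mₖ₊₁ = dₖaₖ − mₖ, dₖ₊₁ = (n − mₖ₊₁²)/dₖ, aₖ₊₁ = ⌊(a₀+mₖ₊₁)/dₖ₊₁⌋:
  k=1: m=42, d=28, a=3
  k=2: m=42, d=1, a=84
d=1 and a=2a₀=84 at k=2, so the next step gives (m, d) = (42, 28) again — its k=1 value — and the period has length 2.

[42; 3, 84]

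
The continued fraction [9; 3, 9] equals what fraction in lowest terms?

261/28

Fold from the inside: start with 9/1.
  3 + 1/9 = 28/9
  9 + 9/28 = 261/28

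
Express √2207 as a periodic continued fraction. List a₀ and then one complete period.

[46; 1, 45, 1, 92]

a₀ = ⌊√2207⌋ = 46.
With m₀=0, d₀=1 and mₖ₊₁ = dₖaₖ − mₖ, dₖ₊₁ = (n − mₖ₊₁²)/dₖ, aₖ₊₁ = ⌊(a₀+mₖ₊₁)/dₖ₊₁⌋:
  k=1: m=46, d=91, a=1
  k=2: m=45, d=2, a=45
  k=3: m=45, d=91, a=1
  k=4: m=46, d=1, a=92
d=1 and a=2a₀=92 at k=4, so the next step gives (m, d) = (46, 91) again — its k=1 value — and the period has length 4.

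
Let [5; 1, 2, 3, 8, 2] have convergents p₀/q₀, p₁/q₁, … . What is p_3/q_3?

Using pₖ = aₖpₖ₋₁ + pₖ₋₂, qₖ = aₖqₖ₋₁ + qₖ₋₂ (with p₋₁=1, p₋₂=0, q₋₁=0, q₋₂=1):
  k=0: a=5, p=5, q=1
  k=1: a=1, p=6, q=1
  k=2: a=2, p=17, q=3
  k=3: a=3, p=57, q=10

57/10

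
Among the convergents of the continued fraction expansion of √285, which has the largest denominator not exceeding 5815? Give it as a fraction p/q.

82367/4879

√285 = [16; 1, 7, 2, 7, 1, 32, …] (period length 6).
Convergents:
  p_0/q_0 = 16/1
  p_1/q_1 = 17/1
  p_2/q_2 = 135/8
  p_3/q_3 = 287/17
  p_4/q_4 = 2144/127
  p_5/q_5 = 2431/144
  p_6/q_6 = 79936/4735
  p_7/q_7 = 82367/4879
  p_8/q_8 = 656505/38888
q_7 = 4879 ≤ 5815 < 38888 = q_8, so the answer is 82367/4879.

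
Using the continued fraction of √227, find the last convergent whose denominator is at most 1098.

√227 = [15; 15, 30, …] (period length 2).
Convergents:
  p_0/q_0 = 15/1
  p_1/q_1 = 226/15
  p_2/q_2 = 6795/451
  p_3/q_3 = 102151/6780
q_2 = 451 ≤ 1098 < 6780 = q_3, so the answer is 6795/451.

6795/451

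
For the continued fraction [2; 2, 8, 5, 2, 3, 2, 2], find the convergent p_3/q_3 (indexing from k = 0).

215/87

Using pₖ = aₖpₖ₋₁ + pₖ₋₂, qₖ = aₖqₖ₋₁ + qₖ₋₂ (with p₋₁=1, p₋₂=0, q₋₁=0, q₋₂=1):
  k=0: a=2, p=2, q=1
  k=1: a=2, p=5, q=2
  k=2: a=8, p=42, q=17
  k=3: a=5, p=215, q=87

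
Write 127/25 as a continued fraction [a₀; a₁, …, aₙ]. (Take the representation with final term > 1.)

[5; 12, 2]

127 = 5·25 + 2
25 = 12·2 + 1
2 = 2·1 + 0  (stop)
So 127/25 = [5; 12, 2].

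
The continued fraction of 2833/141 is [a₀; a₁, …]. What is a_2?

2833 = 20·141 + 13   →  a_0 = 20
141 = 10·13 + 11   →  a_1 = 10
13 = 1·11 + 2   →  a_2 = 1

1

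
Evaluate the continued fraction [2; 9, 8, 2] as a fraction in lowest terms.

Fold from the inside: start with 2/1.
  8 + 1/2 = 17/2
  9 + 2/17 = 155/17
  2 + 17/155 = 327/155

327/155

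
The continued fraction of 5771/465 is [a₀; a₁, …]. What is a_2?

5771 = 12·465 + 191   →  a_0 = 12
465 = 2·191 + 83   →  a_1 = 2
191 = 2·83 + 25   →  a_2 = 2

2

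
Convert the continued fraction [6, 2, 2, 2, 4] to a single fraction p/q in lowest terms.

Using pₖ = aₖpₖ₋₁ + pₖ₋₂ and qₖ = aₖqₖ₋₁ + qₖ₋₂:
  k=0: a=6, p=6, q=1
  k=1: a=2, p=13, q=2
  k=2: a=2, p=32, q=5
  k=3: a=2, p=77, q=12
  k=4: a=4, p=340, q=53

340/53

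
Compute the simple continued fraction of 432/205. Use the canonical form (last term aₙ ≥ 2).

432 = 2×205 + 22
205 = 9×22 + 7
22 = 3×7 + 1
7 = 7×1 + 0  (stop)
So 432/205 = [2; 9, 3, 7].

[2; 9, 3, 7]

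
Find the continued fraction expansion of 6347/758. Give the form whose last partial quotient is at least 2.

6347 = 8×758 + 283
758 = 2×283 + 192
283 = 1×192 + 91
192 = 2×91 + 10
91 = 9×10 + 1
10 = 10×1 + 0  (stop)
So 6347/758 = [8; 2, 1, 2, 9, 10].

[8; 2, 1, 2, 9, 10]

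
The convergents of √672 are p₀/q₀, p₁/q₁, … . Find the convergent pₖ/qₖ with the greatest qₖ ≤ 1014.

√672 = [25; 1, 11, 1, 50, …] (period length 4).
Convergents:
  p_0/q_0 = 25/1
  p_1/q_1 = 26/1
  p_2/q_2 = 311/12
  p_3/q_3 = 337/13
  p_4/q_4 = 17161/662
  p_5/q_5 = 17498/675
  p_6/q_6 = 209639/8087
q_5 = 675 ≤ 1014 < 8087 = q_6, so the answer is 17498/675.

17498/675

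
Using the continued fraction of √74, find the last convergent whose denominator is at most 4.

√74 = [8; 1, 1, 1, 1, 16, …] (period length 5).
Convergents:
  p_0/q_0 = 8/1
  p_1/q_1 = 9/1
  p_2/q_2 = 17/2
  p_3/q_3 = 26/3
  p_4/q_4 = 43/5
q_3 = 3 ≤ 4 < 5 = q_4, so the answer is 26/3.

26/3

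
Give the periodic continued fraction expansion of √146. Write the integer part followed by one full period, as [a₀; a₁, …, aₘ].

a₀ = ⌊√146⌋ = 12.
With m₀=0, d₀=1 and mₖ₊₁ = dₖaₖ − mₖ, dₖ₊₁ = (n − mₖ₊₁²)/dₖ, aₖ₊₁ = ⌊(a₀+mₖ₊₁)/dₖ₊₁⌋:
  k=1: m=12, d=2, a=12
  k=2: m=12, d=1, a=24
d=1 and a=2a₀=24 at k=2, so the next step gives (m, d) = (12, 2) again — its k=1 value — and the period has length 2.

[12; 12, 24]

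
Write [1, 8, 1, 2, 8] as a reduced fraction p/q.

Using pₖ = aₖpₖ₋₁ + pₖ₋₂ and qₖ = aₖqₖ₋₁ + qₖ₋₂:
  k=0: a=1, p=1, q=1
  k=1: a=8, p=9, q=8
  k=2: a=1, p=10, q=9
  k=3: a=2, p=29, q=26
  k=4: a=8, p=242, q=217

242/217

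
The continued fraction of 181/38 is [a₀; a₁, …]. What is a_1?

1

181 = 4·38 + 29   →  a_0 = 4
38 = 1·29 + 9   →  a_1 = 1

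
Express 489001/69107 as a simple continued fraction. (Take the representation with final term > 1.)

[7; 13, 6, 3, 8, 16, 2]

489001 = 7×69107 + 5252
69107 = 13×5252 + 831
5252 = 6×831 + 266
831 = 3×266 + 33
266 = 8×33 + 2
33 = 16×2 + 1
2 = 2×1 + 0  (stop)
So 489001/69107 = [7; 13, 6, 3, 8, 16, 2].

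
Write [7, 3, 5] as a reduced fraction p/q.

117/16

Using pₖ = aₖpₖ₋₁ + pₖ₋₂ and qₖ = aₖqₖ₋₁ + qₖ₋₂:
  k=0: a=7, p=7, q=1
  k=1: a=3, p=22, q=3
  k=2: a=5, p=117, q=16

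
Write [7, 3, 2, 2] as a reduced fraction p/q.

Fold from the inside: start with 2/1.
  2 + 1/2 = 5/2
  3 + 2/5 = 17/5
  7 + 5/17 = 124/17

124/17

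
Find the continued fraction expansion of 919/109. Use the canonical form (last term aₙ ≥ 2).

919 = 8×109 + 47
109 = 2×47 + 15
47 = 3×15 + 2
15 = 7×2 + 1
2 = 2×1 + 0  (stop)
So 919/109 = [8; 2, 3, 7, 2].

[8; 2, 3, 7, 2]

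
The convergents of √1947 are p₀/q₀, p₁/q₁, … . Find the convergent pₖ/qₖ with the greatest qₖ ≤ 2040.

√1947 = [44; 8, 88, …] (period length 2).
Convergents:
  p_0/q_0 = 44/1
  p_1/q_1 = 353/8
  p_2/q_2 = 31108/705
  p_3/q_3 = 249217/5648
q_2 = 705 ≤ 2040 < 5648 = q_3, so the answer is 31108/705.

31108/705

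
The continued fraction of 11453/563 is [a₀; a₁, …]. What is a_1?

2

11453 = 20·563 + 193   →  a_0 = 20
563 = 2·193 + 177   →  a_1 = 2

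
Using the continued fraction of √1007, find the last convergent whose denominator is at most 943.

√1007 = [31; 1, 2, 1, 2, 1, 62, …] (period length 6).
Convergents:
  p_0/q_0 = 31/1
  p_1/q_1 = 32/1
  p_2/q_2 = 95/3
  p_3/q_3 = 127/4
  p_4/q_4 = 349/11
  p_5/q_5 = 476/15
  p_6/q_6 = 29861/941
  p_7/q_7 = 30337/956
q_6 = 941 ≤ 943 < 956 = q_7, so the answer is 29861/941.

29861/941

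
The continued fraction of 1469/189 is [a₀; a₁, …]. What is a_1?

1469 = 7·189 + 146   →  a_0 = 7
189 = 1·146 + 43   →  a_1 = 1

1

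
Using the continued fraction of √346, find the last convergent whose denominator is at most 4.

56/3

√346 = [18; 1, 1, 1, 1, 36, …] (period length 5).
Convergents:
  p_0/q_0 = 18/1
  p_1/q_1 = 19/1
  p_2/q_2 = 37/2
  p_3/q_3 = 56/3
  p_4/q_4 = 93/5
q_3 = 3 ≤ 4 < 5 = q_4, so the answer is 56/3.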